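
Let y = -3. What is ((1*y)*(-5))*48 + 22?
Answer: 742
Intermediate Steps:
((1*y)*(-5))*48 + 22 = ((1*(-3))*(-5))*48 + 22 = -3*(-5)*48 + 22 = 15*48 + 22 = 720 + 22 = 742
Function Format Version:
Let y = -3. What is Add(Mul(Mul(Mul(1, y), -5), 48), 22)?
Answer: 742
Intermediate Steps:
Add(Mul(Mul(Mul(1, y), -5), 48), 22) = Add(Mul(Mul(Mul(1, -3), -5), 48), 22) = Add(Mul(Mul(-3, -5), 48), 22) = Add(Mul(15, 48), 22) = Add(720, 22) = 742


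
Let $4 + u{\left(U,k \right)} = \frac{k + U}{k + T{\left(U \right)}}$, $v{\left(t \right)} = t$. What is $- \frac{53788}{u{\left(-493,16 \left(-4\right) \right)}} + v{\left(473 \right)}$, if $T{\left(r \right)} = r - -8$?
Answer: $\frac{30304859}{1639} \approx 18490.0$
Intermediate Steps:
$T{\left(r \right)} = 8 + r$ ($T{\left(r \right)} = r + 8 = 8 + r$)
$u{\left(U,k \right)} = -4 + \frac{U + k}{8 + U + k}$ ($u{\left(U,k \right)} = -4 + \frac{k + U}{k + \left(8 + U\right)} = -4 + \frac{U + k}{8 + U + k}$)
$- \frac{53788}{u{\left(-493,16 \left(-4\right) \right)}} + v{\left(473 \right)} = - \frac{53788}{\frac{1}{8 - 493 + 16 \left(-4\right)} \left(-32 - -1479 - 3 \cdot 16 \left(-4\right)\right)} + 473 = - \frac{53788}{\frac{1}{8 - 493 - 64} \left(-32 + 1479 - -192\right)} + 473 = - \frac{53788}{\frac{1}{-549} \left(-32 + 1479 + 192\right)} + 473 = - \frac{53788}{\left(- \frac{1}{549}\right) 1639} + 473 = - \frac{53788}{- \frac{1639}{549}} + 473 = \left(-53788\right) \left(- \frac{549}{1639}\right) + 473 = \frac{29529612}{1639} + 473 = \frac{30304859}{1639}$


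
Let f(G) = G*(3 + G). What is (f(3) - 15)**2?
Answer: 9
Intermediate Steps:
(f(3) - 15)**2 = (3*(3 + 3) - 15)**2 = (3*6 - 15)**2 = (18 - 15)**2 = 3**2 = 9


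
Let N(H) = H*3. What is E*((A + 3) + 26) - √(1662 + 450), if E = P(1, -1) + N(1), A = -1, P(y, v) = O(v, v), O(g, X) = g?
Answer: 56 - 8*√33 ≈ 10.044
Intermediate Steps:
N(H) = 3*H
P(y, v) = v
E = 2 (E = -1 + 3*1 = -1 + 3 = 2)
E*((A + 3) + 26) - √(1662 + 450) = 2*((-1 + 3) + 26) - √(1662 + 450) = 2*(2 + 26) - √2112 = 2*28 - 8*√33 = 56 - 8*√33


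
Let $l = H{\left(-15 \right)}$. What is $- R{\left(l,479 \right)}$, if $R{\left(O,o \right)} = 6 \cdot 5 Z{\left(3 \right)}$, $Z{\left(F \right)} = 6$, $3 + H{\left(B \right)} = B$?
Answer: $-180$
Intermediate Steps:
$H{\left(B \right)} = -3 + B$
$l = -18$ ($l = -3 - 15 = -18$)
$R{\left(O,o \right)} = 180$ ($R{\left(O,o \right)} = 6 \cdot 5 \cdot 6 = 30 \cdot 6 = 180$)
$- R{\left(l,479 \right)} = \left(-1\right) 180 = -180$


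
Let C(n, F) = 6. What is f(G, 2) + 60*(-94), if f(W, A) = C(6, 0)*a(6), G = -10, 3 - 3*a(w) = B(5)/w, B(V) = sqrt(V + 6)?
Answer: -5634 - sqrt(11)/3 ≈ -5635.1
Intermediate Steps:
B(V) = sqrt(6 + V)
a(w) = 1 - sqrt(11)/(3*w) (a(w) = 1 - sqrt(6 + 5)/(3*w) = 1 - sqrt(11)/(3*w))
f(W, A) = 6 - sqrt(11)/3 (f(W, A) = 6*((6 - sqrt(11)/3)/6) = 6*(1 - sqrt(11)/18) = 6 - sqrt(11)/3)
f(G, 2) + 60*(-94) = (6 - sqrt(11)/3) + 60*(-94) = (6 - sqrt(11)/3) - 5640 = -5634 - sqrt(11)/3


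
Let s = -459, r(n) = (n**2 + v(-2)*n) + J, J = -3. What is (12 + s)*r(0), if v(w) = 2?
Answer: 1341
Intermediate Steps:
r(n) = -3 + n**2 + 2*n (r(n) = (n**2 + 2*n) - 3 = -3 + n**2 + 2*n)
(12 + s)*r(0) = (12 - 459)*(-3 + 0**2 + 2*0) = -447*(-3 + 0 + 0) = -447*(-3) = 1341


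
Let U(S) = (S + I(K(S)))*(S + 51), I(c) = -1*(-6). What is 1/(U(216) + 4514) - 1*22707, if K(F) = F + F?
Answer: -1448434115/63788 ≈ -22707.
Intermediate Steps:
K(F) = 2*F
I(c) = 6
U(S) = (6 + S)*(51 + S) (U(S) = (S + 6)*(S + 51) = (6 + S)*(51 + S))
1/(U(216) + 4514) - 1*22707 = 1/((306 + 216² + 57*216) + 4514) - 1*22707 = 1/((306 + 46656 + 12312) + 4514) - 22707 = 1/(59274 + 4514) - 22707 = 1/63788 - 22707 = -1448434115/63788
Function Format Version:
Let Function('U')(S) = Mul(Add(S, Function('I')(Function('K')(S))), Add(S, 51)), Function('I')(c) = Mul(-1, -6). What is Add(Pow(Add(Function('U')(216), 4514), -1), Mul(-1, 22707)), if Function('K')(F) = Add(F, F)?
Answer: Rational(-1448434115, 63788) ≈ -22707.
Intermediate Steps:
Function('K')(F) = Mul(2, F)
Function('I')(c) = 6
Function('U')(S) = Mul(Add(6, S), Add(51, S)) (Function('U')(S) = Mul(Add(S, 6), Add(S, 51)) = Mul(Add(6, S), Add(51, S)))
Add(Pow(Add(Function('U')(216), 4514), -1), Mul(-1, 22707)) = Add(Pow(Add(Add(306, Pow(216, 2), Mul(57, 216)), 4514), -1), Mul(-1, 22707)) = Add(Pow(Add(Add(306, 46656, 12312), 4514), -1), -22707) = Add(Pow(Add(59274, 4514), -1), -22707) = Add(Pow(63788, -1), -22707) = Add(Rational(1, 63788), -22707) = Rational(-1448434115, 63788)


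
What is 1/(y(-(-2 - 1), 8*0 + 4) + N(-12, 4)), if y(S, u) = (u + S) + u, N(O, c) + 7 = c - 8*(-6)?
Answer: 1/56 ≈ 0.017857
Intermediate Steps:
N(O, c) = 41 + c (N(O, c) = -7 + (c - 8*(-6)) = -7 + (c + 48) = -7 + (48 + c) = 41 + c)
y(S, u) = S + 2*u (y(S, u) = (S + u) + u = S + 2*u)
1/(y(-(-2 - 1), 8*0 + 4) + N(-12, 4)) = 1/((-(-2 - 1) + 2*(8*0 + 4)) + (41 + 4)) = 1/((-1*(-3) + 2*(0 + 4)) + 45) = 1/((3 + 2*4) + 45) = 1/((3 + 8) + 45) = 1/(11 + 45) = 1/56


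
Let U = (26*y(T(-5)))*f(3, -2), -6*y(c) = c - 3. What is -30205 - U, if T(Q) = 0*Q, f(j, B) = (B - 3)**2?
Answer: -30530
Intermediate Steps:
f(j, B) = (-3 + B)**2
T(Q) = 0
y(c) = 1/2 - c/6 (y(c) = -(c - 3)/6 = -(-3 + c)/6 = 1/2 - c/6)
U = 325 (U = (26*(1/2 - 1/6*0))*(-3 - 2)**2 = (26*(1/2 + 0))*(-5)**2 = (26*(1/2))*25 = 13*25 = 325)
-30205 - U = -30205 - 1*325 = -30205 - 325 = -30530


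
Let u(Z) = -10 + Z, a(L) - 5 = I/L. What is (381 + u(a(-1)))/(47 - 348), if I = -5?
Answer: -381/301 ≈ -1.2658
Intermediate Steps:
a(L) = 5 - 5/L
(381 + u(a(-1)))/(47 - 348) = (381 + (-10 + (5 - 5/(-1))))/(47 - 348) = (381 + (-10 + (5 - 5*(-1))))/(-301) = (381 + (-10 + (5 + 5)))*(-1/301) = (381 + (-10 + 10))*(-1/301) = (381 + 0)*(-1/301) = 381*(-1/301) = -381/301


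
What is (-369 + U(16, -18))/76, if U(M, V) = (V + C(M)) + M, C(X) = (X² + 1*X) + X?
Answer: -83/76 ≈ -1.0921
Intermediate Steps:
C(X) = X² + 2*X (C(X) = (X² + X) + X = (X + X²) + X = X² + 2*X)
U(M, V) = M + V + M*(2 + M) (U(M, V) = (V + M*(2 + M)) + M = M + V + M*(2 + M))
(-369 + U(16, -18))/76 = (-369 + (16 - 18 + 16*(2 + 16)))/76 = (-369 + (16 - 18 + 16*18))*(1/76) = (-369 + (16 - 18 + 288))*(1/76) = (-369 + 286)*(1/76) = -83*1/76 = -83/76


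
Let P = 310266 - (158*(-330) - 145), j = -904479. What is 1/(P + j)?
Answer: -1/541928 ≈ -1.8453e-6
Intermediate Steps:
P = 362551 (P = 310266 - (-52140 - 145) = 310266 - 1*(-52285) = 310266 + 52285 = 362551)
1/(P + j) = 1/(362551 - 904479) = 1/(-541928) = -1/541928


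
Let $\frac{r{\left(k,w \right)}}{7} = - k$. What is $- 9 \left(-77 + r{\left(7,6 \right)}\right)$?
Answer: $1134$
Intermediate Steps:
$r{\left(k,w \right)} = - 7 k$ ($r{\left(k,w \right)} = 7 \left(- k\right) = - 7 k$)
$- 9 \left(-77 + r{\left(7,6 \right)}\right) = - 9 \left(-77 - 49\right) = \left(-9\right) \left(-126\right) = 1134$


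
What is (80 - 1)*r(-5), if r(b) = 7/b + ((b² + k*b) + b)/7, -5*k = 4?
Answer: 5609/35 ≈ 160.26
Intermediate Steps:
k = -⅘ (k = -⅕*4 = -⅘ ≈ -0.80000)
r(b) = 7/b + b²/7 + b/35 (r(b) = 7/b + ((b² - 4*b/5) + b)/7 = 7/b + (b² + b/5)*(⅐) = 7/b + (b²/7 + b/35) = 7/b + b²/7 + b/35)
(80 - 1)*r(-5) = (80 - 1)*(7/(-5) + (⅐)*(-5)² + (1/35)*(-5)) = 79*(7*(-⅕) + (⅐)*25 - ⅐) = 79*(-7/5 + 25/7 - ⅐) = 79*(71/35) = 5609/35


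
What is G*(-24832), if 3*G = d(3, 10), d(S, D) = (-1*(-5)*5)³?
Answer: -388000000/3 ≈ -1.2933e+8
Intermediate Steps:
d(S, D) = 15625 (d(S, D) = (5*5)³ = 25³ = 15625)
G = 15625/3 (G = (⅓)*15625 = 15625/3 ≈ 5208.3)
G*(-24832) = (15625/3)*(-24832) = -388000000/3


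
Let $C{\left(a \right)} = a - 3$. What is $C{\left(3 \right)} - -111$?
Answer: $111$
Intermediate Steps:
$C{\left(a \right)} = -3 + a$
$C{\left(3 \right)} - -111 = \left(-3 + 3\right) - -111 = 0 + 111 = 111$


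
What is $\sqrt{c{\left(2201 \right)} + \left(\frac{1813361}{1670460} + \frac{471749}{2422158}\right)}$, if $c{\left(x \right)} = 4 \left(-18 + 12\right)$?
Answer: $\frac{i \sqrt{21346744014974791470315}}{30652409490} \approx 4.7665 i$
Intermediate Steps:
$c{\left(x \right)} = -24$ ($c{\left(x \right)} = 4 \left(-6\right) = -24$)
$\sqrt{c{\left(2201 \right)} + \left(\frac{1813361}{1670460} + \frac{471749}{2422158}\right)} = \sqrt{-24 + \left(\frac{1813361}{1670460} + \frac{471749}{2422158}\right)} = \sqrt{-24 + \left(1813361 \cdot \frac{1}{1670460} + 471749 \cdot \frac{1}{2422158}\right)} = \sqrt{-24 + \left(\frac{164851}{151860} + \frac{471749}{2422158}\right)} = \sqrt{-24 + \frac{78489161933}{61304818980}} = \sqrt{- \frac{1392826493587}{61304818980}} = \frac{i \sqrt{21346744014974791470315}}{30652409490}$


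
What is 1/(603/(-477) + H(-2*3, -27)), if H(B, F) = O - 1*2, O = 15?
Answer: 53/622 ≈ 0.085209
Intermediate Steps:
H(B, F) = 13 (H(B, F) = 15 - 1*2 = 15 - 2 = 13)
1/(603/(-477) + H(-2*3, -27)) = 1/(603/(-477) + 13) = 1/(603*(-1/477) + 13) = 1/(-67/53 + 13) = 1/(622/53) = 53/622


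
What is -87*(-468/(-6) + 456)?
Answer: -46458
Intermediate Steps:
-87*(-468/(-6) + 456) = -87*(-468*(-1/6) + 456) = -87*(78 + 456) = -87*534 = -46458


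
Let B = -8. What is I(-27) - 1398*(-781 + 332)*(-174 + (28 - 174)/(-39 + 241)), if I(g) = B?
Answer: -11077058002/101 ≈ -1.0967e+8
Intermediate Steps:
I(g) = -8
I(-27) - 1398*(-781 + 332)*(-174 + (28 - 174)/(-39 + 241)) = -8 - 1398*(-781 + 332)*(-174 + (28 - 174)/(-39 + 241)) = -8 - (-627702)*(-174 - 146/202) = -8 - (-627702)*(-174 - 146*1/202) = -8 - (-627702)*(-174 - 73/101) = -8 - (-627702)*(-17647)/101 = -8 - 1398*7923503/101 = -8 - 11077057194/101 = -11077058002/101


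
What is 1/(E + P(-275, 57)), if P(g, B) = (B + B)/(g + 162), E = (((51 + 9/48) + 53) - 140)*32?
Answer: -113/129612 ≈ -0.00087183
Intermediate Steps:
E = -1146 (E = (((51 + 9*(1/48)) + 53) - 140)*32 = (((51 + 3/16) + 53) - 140)*32 = ((819/16 + 53) - 140)*32 = (1667/16 - 140)*32 = -573/16*32 = -1146)
P(g, B) = 2*B/(162 + g) (P(g, B) = (2*B)/(162 + g) = 2*B/(162 + g))
1/(E + P(-275, 57)) = 1/(-1146 + 2*57/(162 - 275)) = 1/(-1146 + 2*57/(-113)) = 1/(-1146 + 2*57*(-1/113)) = 1/(-1146 - 114/113) = 1/(-129612/113) = -113/129612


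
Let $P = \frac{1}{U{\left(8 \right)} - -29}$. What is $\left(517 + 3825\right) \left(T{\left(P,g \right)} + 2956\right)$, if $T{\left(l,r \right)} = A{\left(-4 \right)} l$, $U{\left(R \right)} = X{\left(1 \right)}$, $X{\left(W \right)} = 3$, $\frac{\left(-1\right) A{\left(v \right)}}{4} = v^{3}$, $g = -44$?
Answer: $12869688$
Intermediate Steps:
$A{\left(v \right)} = - 4 v^{3}$
$U{\left(R \right)} = 3$
$P = \frac{1}{32}$ ($P = \frac{1}{3 - -29} = \frac{1}{3 + \left(-4 + 33\right)} = \frac{1}{3 + 29} = \frac{1}{32} \approx 0.03125$)
$T{\left(l,r \right)} = 256 l$ ($T{\left(l,r \right)} = - 4 \left(-4\right)^{3} l = \left(-4\right) \left(-64\right) l = 256 l$)
$\left(517 + 3825\right) \left(T{\left(P,g \right)} + 2956\right) = \left(517 + 3825\right) \left(256 \cdot \frac{1}{32} + 2956\right) = 4342 \left(8 + 2956\right) = 4342 \cdot 2964 = 12869688$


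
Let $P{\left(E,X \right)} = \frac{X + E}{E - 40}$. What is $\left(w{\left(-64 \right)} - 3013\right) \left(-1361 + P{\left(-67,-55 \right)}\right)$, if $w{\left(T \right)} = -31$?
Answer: $\frac{442917220}{107} \approx 4.1394 \cdot 10^{6}$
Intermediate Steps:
$P{\left(E,X \right)} = \frac{E + X}{-40 + E}$
$\left(w{\left(-64 \right)} - 3013\right) \left(-1361 + P{\left(-67,-55 \right)}\right) = \left(-31 - 3013\right) \left(-1361 + \frac{-67 - 55}{-40 - 67}\right) = \left(-31 - 3013\right) \left(-1361 + \frac{1}{-107} \left(-122\right)\right) = \left(-31 - 3013\right) \left(-1361 - - \frac{122}{107}\right) = - 3044 \left(-1361 + \frac{122}{107}\right) = \left(-3044\right) \left(- \frac{145505}{107}\right) = \frac{442917220}{107}$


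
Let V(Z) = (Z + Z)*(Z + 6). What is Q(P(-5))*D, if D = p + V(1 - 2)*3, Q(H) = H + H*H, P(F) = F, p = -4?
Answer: -680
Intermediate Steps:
V(Z) = 2*Z*(6 + Z) (V(Z) = (2*Z)*(6 + Z) = 2*Z*(6 + Z))
Q(H) = H + H²
D = -34 (D = -4 + (2*(1 - 2)*(6 + (1 - 2)))*3 = -4 + (2*(-1)*(6 - 1))*3 = -4 + (2*(-1)*5)*3 = -4 - 10*3 = -4 - 30 = -34)
Q(P(-5))*D = -5*(1 - 5)*(-34) = -5*(-4)*(-34) = 20*(-34) = -680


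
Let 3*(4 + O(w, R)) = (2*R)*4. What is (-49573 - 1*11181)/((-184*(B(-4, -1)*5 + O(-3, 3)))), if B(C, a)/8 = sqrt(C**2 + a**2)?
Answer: -30377/625232 + 151885*sqrt(17)/312616 ≈ 1.9546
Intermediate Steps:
O(w, R) = -4 + 8*R/3 (O(w, R) = -4 + ((2*R)*4)/3 = -4 + (8*R)/3 = -4 + 8*R/3)
B(C, a) = 8*sqrt(C**2 + a**2)
(-49573 - 1*11181)/((-184*(B(-4, -1)*5 + O(-3, 3)))) = (-49573 - 1*11181)/((-184*((8*sqrt((-4)**2 + (-1)**2))*5 + (-4 + (8/3)*3)))) = (-49573 - 11181)/((-184*((8*sqrt(16 + 1))*5 + (-4 + 8)))) = -60754*(-1/(184*((8*sqrt(17))*5 + 4))) = -60754*(-1/(184*(40*sqrt(17) + 4))) = -60754*(-1/(184*(4 + 40*sqrt(17)))) = -60754/(-736 - 7360*sqrt(17))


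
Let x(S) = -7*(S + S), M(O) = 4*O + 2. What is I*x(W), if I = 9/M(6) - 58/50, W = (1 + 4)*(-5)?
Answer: -3703/13 ≈ -284.85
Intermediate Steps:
M(O) = 2 + 4*O
W = -25 (W = 5*(-5) = -25)
x(S) = -14*S
I = -529/650 (I = 9/(2 + 4*6) - 58/50 = 9/(2 + 24) - 58*1/50 = 9/26 - 29/25 = -529/650 ≈ -0.81385)
I*x(W) = -(-3703)*(-25)/325 = -529/650*350 = -3703/13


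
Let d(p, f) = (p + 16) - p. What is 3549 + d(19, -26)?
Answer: 3565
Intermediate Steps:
d(p, f) = 16 (d(p, f) = (16 + p) - p = 16)
3549 + d(19, -26) = 3549 + 16 = 3565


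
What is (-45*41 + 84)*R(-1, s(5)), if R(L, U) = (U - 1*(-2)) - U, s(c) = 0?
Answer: -3522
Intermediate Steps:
R(L, U) = 2 (R(L, U) = (U + 2) - U = (2 + U) - U = 2)
(-45*41 + 84)*R(-1, s(5)) = (-45*41 + 84)*2 = (-1845 + 84)*2 = -1761*2 = -3522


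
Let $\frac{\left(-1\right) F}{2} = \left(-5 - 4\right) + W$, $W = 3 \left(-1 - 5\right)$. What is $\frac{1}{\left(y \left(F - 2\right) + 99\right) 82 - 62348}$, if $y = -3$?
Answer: $- \frac{1}{67022} \approx -1.492 \cdot 10^{-5}$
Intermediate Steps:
$W = -18$ ($W = 3 \left(-6\right) = -18$)
$F = 54$ ($F = - 2 \left(\left(-5 - 4\right) - 18\right) = - 2 \left(-9 - 18\right) = \left(-2\right) \left(-27\right) = 54$)
$\frac{1}{\left(y \left(F - 2\right) + 99\right) 82 - 62348} = \frac{1}{\left(- 3 \left(54 - 2\right) + 99\right) 82 - 62348} = \frac{1}{\left(\left(-3\right) 52 + 99\right) 82 - 62348} = \frac{1}{\left(-156 + 99\right) 82 - 62348} = \frac{1}{\left(-57\right) 82 - 62348} = \frac{1}{-4674 - 62348} = \frac{1}{-67022} = - \frac{1}{67022}$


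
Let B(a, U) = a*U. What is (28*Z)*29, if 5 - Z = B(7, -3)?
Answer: 21112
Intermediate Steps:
B(a, U) = U*a
Z = 26 (Z = 5 - (-3)*7 = 5 - 1*(-21) = 5 + 21 = 26)
(28*Z)*29 = (28*26)*29 = 728*29 = 21112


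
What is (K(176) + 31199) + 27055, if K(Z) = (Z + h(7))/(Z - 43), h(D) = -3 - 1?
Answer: 7747954/133 ≈ 58255.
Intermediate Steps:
h(D) = -4
K(Z) = (-4 + Z)/(-43 + Z) (K(Z) = (Z - 4)/(Z - 43) = (-4 + Z)/(-43 + Z))
(K(176) + 31199) + 27055 = ((-4 + 176)/(-43 + 176) + 31199) + 27055 = (172/133 + 31199) + 27055 = 4149639/133 + 27055 = 7747954/133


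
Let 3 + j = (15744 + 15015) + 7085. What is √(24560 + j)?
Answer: √62401 ≈ 249.80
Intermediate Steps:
j = 37841 (j = -3 + ((15744 + 15015) + 7085) = -3 + (30759 + 7085) = -3 + 37844 = 37841)
√(24560 + j) = √(24560 + 37841) = √62401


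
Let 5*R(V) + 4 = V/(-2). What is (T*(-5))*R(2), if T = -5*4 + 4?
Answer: -80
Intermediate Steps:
R(V) = -⅘ - V/10 (R(V) = -⅘ + (V/(-2))/5 = -⅘ + (V*(-½))/5 = -⅘ + (-V/2)/5 = -⅘ - V/10)
T = -16 (T = -20 + 4 = -16)
(T*(-5))*R(2) = (-16*(-5))*(-⅘ - ⅒*2) = 80*(-⅘ - ⅕) = 80*(-1) = -80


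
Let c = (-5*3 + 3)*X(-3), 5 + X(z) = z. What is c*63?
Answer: 6048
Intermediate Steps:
X(z) = -5 + z
c = 96 (c = (-5*3 + 3)*(-5 - 3) = (-15 + 3)*(-8) = -12*(-8) = 96)
c*63 = 96*63 = 6048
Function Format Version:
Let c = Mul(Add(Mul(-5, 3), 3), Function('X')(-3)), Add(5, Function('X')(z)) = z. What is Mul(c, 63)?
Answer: 6048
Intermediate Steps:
Function('X')(z) = Add(-5, z)
c = 96 (c = Mul(Add(Mul(-5, 3), 3), Add(-5, -3)) = Mul(Add(-15, 3), -8) = Mul(-12, -8) = 96)
Mul(c, 63) = Mul(96, 63) = 6048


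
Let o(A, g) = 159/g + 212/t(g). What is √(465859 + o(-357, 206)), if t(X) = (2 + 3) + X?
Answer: √880147576848990/43466 ≈ 682.54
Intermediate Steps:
t(X) = 5 + X
o(A, g) = 159/g + 212/(5 + g)
√(465859 + o(-357, 206)) = √(465859 + 53*(15 + 7*206)/(206*(5 + 206))) = √(465859 + 53*(1/206)*(15 + 1442)/211) = √(465859 + 53*(1/206)*(1/211)*1457) = √(465859 + 77221/43466) = √(20249104515/43466) = √880147576848990/43466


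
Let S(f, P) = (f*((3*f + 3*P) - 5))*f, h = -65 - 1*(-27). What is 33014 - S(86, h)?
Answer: -995030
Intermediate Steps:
h = -38 (h = -65 + 27 = -38)
S(f, P) = f²*(-5 + 3*P + 3*f) (S(f, P) = (f*((3*P + 3*f) - 5))*f = (f*(-5 + 3*P + 3*f))*f = f²*(-5 + 3*P + 3*f))
33014 - S(86, h) = 33014 - 86²*(-5 + 3*(-38) + 3*86) = 33014 - 7396*(-5 - 114 + 258) = 33014 - 7396*139 = 33014 - 1*1028044 = 33014 - 1028044 = -995030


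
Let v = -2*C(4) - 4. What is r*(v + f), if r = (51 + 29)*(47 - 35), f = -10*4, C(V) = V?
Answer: -49920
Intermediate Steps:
f = -40
r = 960 (r = 80*12 = 960)
v = -12 (v = -2*4 - 4 = -8 - 4 = -12)
r*(v + f) = 960*(-12 - 40) = 960*(-52) = -49920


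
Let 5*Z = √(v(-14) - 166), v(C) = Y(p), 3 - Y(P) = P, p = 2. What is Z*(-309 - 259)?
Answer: -568*I*√165/5 ≈ -1459.2*I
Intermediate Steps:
Y(P) = 3 - P
v(C) = 1 (v(C) = 3 - 1*2 = 3 - 2 = 1)
Z = I*√165/5 (Z = √(1 - 166)/5 = √(-165)/5 = (I*√165)/5 = I*√165/5 ≈ 2.569*I)
Z*(-309 - 259) = (I*√165/5)*(-309 - 259) = (I*√165/5)*(-568) = -568*I*√165/5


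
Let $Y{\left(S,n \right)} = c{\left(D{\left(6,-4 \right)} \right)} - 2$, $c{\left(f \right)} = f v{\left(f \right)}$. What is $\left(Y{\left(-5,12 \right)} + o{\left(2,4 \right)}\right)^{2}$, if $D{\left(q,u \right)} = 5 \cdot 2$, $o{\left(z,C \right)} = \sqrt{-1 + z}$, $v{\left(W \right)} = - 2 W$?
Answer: $40401$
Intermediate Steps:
$D{\left(q,u \right)} = 10$
$c{\left(f \right)} = - 2 f^{2}$ ($c{\left(f \right)} = f \left(- 2 f\right) = - 2 f^{2}$)
$Y{\left(S,n \right)} = -202$ ($Y{\left(S,n \right)} = - 2 \cdot 10^{2} - 2 = \left(-2\right) 100 - 2 = -200 - 2 = -202$)
$\left(Y{\left(-5,12 \right)} + o{\left(2,4 \right)}\right)^{2} = \left(-202 + \sqrt{-1 + 2}\right)^{2} = \left(-202 + \sqrt{1}\right)^{2} = \left(-202 + 1\right)^{2} = \left(-201\right)^{2} = 40401$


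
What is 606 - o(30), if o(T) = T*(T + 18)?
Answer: -834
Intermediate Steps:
o(T) = T*(18 + T)
606 - o(30) = 606 - 30*(18 + 30) = 606 - 30*48 = 606 - 1*1440 = 606 - 1440 = -834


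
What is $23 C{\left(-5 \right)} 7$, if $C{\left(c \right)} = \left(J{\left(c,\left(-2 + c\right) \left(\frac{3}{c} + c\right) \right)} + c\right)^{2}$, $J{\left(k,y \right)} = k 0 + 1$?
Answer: $2576$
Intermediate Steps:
$J{\left(k,y \right)} = 1$ ($J{\left(k,y \right)} = 0 + 1 = 1$)
$C{\left(c \right)} = \left(1 + c\right)^{2}$
$23 C{\left(-5 \right)} 7 = 23 \left(1 - 5\right)^{2} \cdot 7 = 23 \left(-4\right)^{2} \cdot 7 = 23 \cdot 16 \cdot 7 = 368 \cdot 7 = 2576$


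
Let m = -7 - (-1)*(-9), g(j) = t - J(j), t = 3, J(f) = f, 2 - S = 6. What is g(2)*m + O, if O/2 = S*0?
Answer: -16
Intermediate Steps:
S = -4 (S = 2 - 1*6 = 2 - 6 = -4)
g(j) = 3 - j
O = 0 (O = 2*(-4*0) = 2*0 = 0)
m = -16 (m = -7 - 1*9 = -7 - 9 = -16)
g(2)*m + O = (3 - 1*2)*(-16) + 0 = (3 - 2)*(-16) + 0 = 1*(-16) + 0 = -16 + 0 = -16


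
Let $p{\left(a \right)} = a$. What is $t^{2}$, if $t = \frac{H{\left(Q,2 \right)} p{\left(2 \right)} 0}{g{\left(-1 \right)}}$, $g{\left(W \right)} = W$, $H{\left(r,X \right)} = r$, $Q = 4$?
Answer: $0$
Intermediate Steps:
$t = 0$ ($t = \frac{4 \cdot 2 \cdot 0}{-1} = 8 \cdot 0 \left(-1\right) = 0 \left(-1\right) = 0$)
$t^{2} = 0^{2} = 0$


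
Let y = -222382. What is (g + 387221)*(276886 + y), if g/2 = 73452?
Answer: 29111949000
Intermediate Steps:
g = 146904 (g = 2*73452 = 146904)
(g + 387221)*(276886 + y) = (146904 + 387221)*(276886 - 222382) = 534125*54504 = 29111949000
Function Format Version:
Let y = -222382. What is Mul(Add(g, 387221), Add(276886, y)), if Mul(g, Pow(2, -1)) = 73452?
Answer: 29111949000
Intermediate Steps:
g = 146904 (g = Mul(2, 73452) = 146904)
Mul(Add(g, 387221), Add(276886, y)) = Mul(Add(146904, 387221), Add(276886, -222382)) = Mul(534125, 54504) = 29111949000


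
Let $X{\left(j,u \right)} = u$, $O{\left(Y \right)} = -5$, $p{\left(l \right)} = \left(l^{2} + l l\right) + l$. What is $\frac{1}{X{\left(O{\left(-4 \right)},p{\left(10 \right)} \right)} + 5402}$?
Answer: $\frac{1}{5612} \approx 0.00017819$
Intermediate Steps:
$p{\left(l \right)} = l + 2 l^{2}$ ($p{\left(l \right)} = \left(l^{2} + l^{2}\right) + l = 2 l^{2} + l = l + 2 l^{2}$)
$\frac{1}{X{\left(O{\left(-4 \right)},p{\left(10 \right)} \right)} + 5402} = \frac{1}{10 \left(1 + 2 \cdot 10\right) + 5402} = \frac{1}{10 \left(1 + 20\right) + 5402} = \frac{1}{10 \cdot 21 + 5402} = \frac{1}{210 + 5402} = \frac{1}{5612}$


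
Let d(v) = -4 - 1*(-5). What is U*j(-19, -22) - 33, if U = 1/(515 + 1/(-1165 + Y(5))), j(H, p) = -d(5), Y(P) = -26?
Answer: -20242203/613364 ≈ -33.002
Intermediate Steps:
d(v) = 1 (d(v) = -4 + 5 = 1)
j(H, p) = -1 (j(H, p) = -1*1 = -1)
U = 1191/613364 (U = 1/(515 + 1/(-1165 - 26)) = 1/(515 + 1/(-1191)) = 1/(515 - 1/1191) = 1/(613364/1191) = 1191/613364 ≈ 0.0019417)
U*j(-19, -22) - 33 = (1191/613364)*(-1) - 33 = -1191/613364 - 33 = -20242203/613364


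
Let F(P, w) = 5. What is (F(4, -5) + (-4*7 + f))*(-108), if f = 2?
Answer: 2268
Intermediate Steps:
(F(4, -5) + (-4*7 + f))*(-108) = (5 + (-4*7 + 2))*(-108) = (5 + (-28 + 2))*(-108) = (5 - 26)*(-108) = -21*(-108) = 2268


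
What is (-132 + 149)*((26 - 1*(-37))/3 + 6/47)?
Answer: 16881/47 ≈ 359.17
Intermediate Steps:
(-132 + 149)*((26 - 1*(-37))/3 + 6/47) = 17*((26 + 37)*(1/3) + 6*(1/47)) = 17*(63*(1/3) + 6/47) = 17*(21 + 6/47) = 17*(993/47) = 16881/47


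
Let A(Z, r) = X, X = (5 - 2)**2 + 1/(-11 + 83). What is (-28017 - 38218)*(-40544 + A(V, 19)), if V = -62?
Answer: 193308105965/72 ≈ 2.6848e+9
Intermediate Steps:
X = 649/72 (X = 3**2 + 1/72 = 9 + 1/72 = 649/72 ≈ 9.0139)
A(Z, r) = 649/72
(-28017 - 38218)*(-40544 + A(V, 19)) = (-28017 - 38218)*(-40544 + 649/72) = -66235*(-2918519/72) = 193308105965/72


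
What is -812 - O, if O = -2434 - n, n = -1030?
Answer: 592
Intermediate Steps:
O = -1404 (O = -2434 - 1*(-1030) = -2434 + 1030 = -1404)
-812 - O = -812 - 1*(-1404) = -812 + 1404 = 592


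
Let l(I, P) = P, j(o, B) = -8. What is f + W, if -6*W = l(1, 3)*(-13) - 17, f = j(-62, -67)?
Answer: 4/3 ≈ 1.3333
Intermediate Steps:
f = -8
W = 28/3 (W = -(3*(-13) - 17)/6 = -(-39 - 17)/6 = -1/6*(-56) = 28/3 ≈ 9.3333)
f + W = -8 + 28/3 = 4/3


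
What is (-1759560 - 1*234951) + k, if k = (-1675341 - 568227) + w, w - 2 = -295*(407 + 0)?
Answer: -4358142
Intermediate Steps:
w = -120063 (w = 2 - 295*(407 + 0) = 2 - 295*407 = 2 - 120065 = -120063)
k = -2363631 (k = (-1675341 - 568227) - 120063 = -2243568 - 120063 = -2363631)
(-1759560 - 1*234951) + k = (-1759560 - 1*234951) - 2363631 = (-1759560 - 234951) - 2363631 = -1994511 - 2363631 = -4358142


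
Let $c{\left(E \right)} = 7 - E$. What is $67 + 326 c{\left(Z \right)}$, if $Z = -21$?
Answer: $9195$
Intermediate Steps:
$67 + 326 c{\left(Z \right)} = 67 + 326 \left(7 - -21\right) = 67 + 326 \left(7 + 21\right) = 67 + 326 \cdot 28 = 67 + 9128 = 9195$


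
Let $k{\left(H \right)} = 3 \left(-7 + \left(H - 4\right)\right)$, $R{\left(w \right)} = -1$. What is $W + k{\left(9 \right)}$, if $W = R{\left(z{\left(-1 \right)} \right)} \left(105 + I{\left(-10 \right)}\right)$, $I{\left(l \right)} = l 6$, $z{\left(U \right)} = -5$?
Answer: $-51$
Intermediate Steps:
$I{\left(l \right)} = 6 l$
$W = -45$ ($W = - (105 + 6 \left(-10\right)) = - (105 - 60) = \left(-1\right) 45 = -45$)
$k{\left(H \right)} = -33 + 3 H$ ($k{\left(H \right)} = 3 \left(-7 + \left(-4 + H\right)\right) = 3 \left(-11 + H\right) = -33 + 3 H$)
$W + k{\left(9 \right)} = -45 + \left(-33 + 3 \cdot 9\right) = -45 + \left(-33 + 27\right) = -45 - 6 = -51$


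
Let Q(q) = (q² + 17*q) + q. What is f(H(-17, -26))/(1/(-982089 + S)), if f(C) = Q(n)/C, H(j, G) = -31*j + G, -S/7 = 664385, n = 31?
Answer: -8556198896/501 ≈ -1.7078e+7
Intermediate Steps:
S = -4650695 (S = -7*664385 = -4650695)
H(j, G) = G - 31*j
Q(q) = q² + 18*q
f(C) = 1519/C (f(C) = (31*(18 + 31))/C = (31*49)/C = 1519/C)
f(H(-17, -26))/(1/(-982089 + S)) = (1519/(-26 - 31*(-17)))/(1/(-982089 - 4650695)) = (1519/(-26 + 527))/(1/(-5632784)) = (1519/501)/(-1/5632784) = (1519*(1/501))*(-5632784) = (1519/501)*(-5632784) = -8556198896/501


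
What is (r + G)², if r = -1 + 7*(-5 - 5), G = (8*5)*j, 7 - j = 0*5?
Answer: 43681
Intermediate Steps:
j = 7 (j = 7 - 0*5 = 7 - 1*0 = 7 + 0 = 7)
G = 280 (G = (8*5)*7 = 40*7 = 280)
r = -71 (r = -1 + 7*(-10) = -1 - 70 = -71)
(r + G)² = (-71 + 280)² = 209² = 43681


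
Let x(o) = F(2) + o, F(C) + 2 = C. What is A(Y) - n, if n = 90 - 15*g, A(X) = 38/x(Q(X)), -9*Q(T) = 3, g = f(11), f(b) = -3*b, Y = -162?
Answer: -699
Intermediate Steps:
F(C) = -2 + C
g = -33 (g = -3*11 = -33)
Q(T) = -⅓ (Q(T) = -⅑*3 = -⅓)
x(o) = o (x(o) = (-2 + 2) + o = 0 + o = o)
A(X) = -114 (A(X) = 38/(-⅓) = 38*(-3) = -114)
n = 585 (n = 90 - 15*(-33) = 90 + 495 = 585)
A(Y) - n = -114 - 1*585 = -114 - 585 = -699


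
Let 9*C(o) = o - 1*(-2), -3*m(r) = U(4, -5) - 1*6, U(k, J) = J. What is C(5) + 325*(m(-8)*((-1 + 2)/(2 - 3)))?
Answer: -10718/9 ≈ -1190.9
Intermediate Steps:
m(r) = 11/3 (m(r) = -(-5 - 1*6)/3 = -(-5 - 6)/3 = -1/3*(-11) = 11/3)
C(o) = 2/9 + o/9 (C(o) = (o - 1*(-2))/9 = (o + 2)/9 = (2 + o)/9 = 2/9 + o/9)
C(5) + 325*(m(-8)*((-1 + 2)/(2 - 3))) = (2/9 + (1/9)*5) + 325*(11*((-1 + 2)/(2 - 3))/3) = (2/9 + 5/9) + 325*(11*(1/(-1))/3) = 7/9 + 325*(11*(1*(-1))/3) = 7/9 + 325*((11/3)*(-1)) = 7/9 + 325*(-11/3) = 7/9 - 3575/3 = -10718/9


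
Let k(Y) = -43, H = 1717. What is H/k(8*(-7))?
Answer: -1717/43 ≈ -39.930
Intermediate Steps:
H/k(8*(-7)) = 1717/(-43) = 1717*(-1/43) = -1717/43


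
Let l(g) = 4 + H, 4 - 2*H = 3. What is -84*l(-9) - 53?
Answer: -431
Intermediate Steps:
H = 1/2 (H = 2 - 1/2*3 = 2 - 3/2 = 1/2 ≈ 0.50000)
l(g) = 9/2 (l(g) = 4 + 1/2 = 9/2)
-84*l(-9) - 53 = -84*9/2 - 53 = -378 - 53 = -431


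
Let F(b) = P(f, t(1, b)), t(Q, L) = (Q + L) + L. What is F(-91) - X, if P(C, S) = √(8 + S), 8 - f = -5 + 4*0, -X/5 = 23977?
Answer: 119885 + I*√173 ≈ 1.1989e+5 + 13.153*I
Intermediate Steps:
X = -119885 (X = -5*23977 = -119885)
f = 13 (f = 8 - (-5 + 4*0) = 8 - (-5 + 0) = 8 - 1*(-5) = 8 + 5 = 13)
t(Q, L) = Q + 2*L (t(Q, L) = (L + Q) + L = Q + 2*L)
F(b) = √(9 + 2*b) (F(b) = √(8 + (1 + 2*b)) = √(9 + 2*b))
F(-91) - X = √(9 + 2*(-91)) - 1*(-119885) = √(9 - 182) + 119885 = √(-173) + 119885 = I*√173 + 119885 = 119885 + I*√173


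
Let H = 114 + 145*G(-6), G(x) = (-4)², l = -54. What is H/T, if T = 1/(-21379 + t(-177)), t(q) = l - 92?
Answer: -52391850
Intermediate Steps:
t(q) = -146 (t(q) = -54 - 92 = -146)
T = -1/21525 (T = 1/(-21379 - 146) = 1/(-21525) = -1/21525 ≈ -4.6458e-5)
G(x) = 16
H = 2434 (H = 114 + 145*16 = 114 + 2320 = 2434)
H/T = 2434/(-1/21525) = 2434*(-21525) = -52391850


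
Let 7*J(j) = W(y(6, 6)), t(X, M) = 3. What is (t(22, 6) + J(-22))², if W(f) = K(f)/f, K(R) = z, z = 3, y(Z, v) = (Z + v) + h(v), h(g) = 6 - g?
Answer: 7225/784 ≈ 9.2156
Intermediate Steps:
y(Z, v) = 6 + Z (y(Z, v) = (Z + v) + (6 - v) = 6 + Z)
K(R) = 3
W(f) = 3/f
J(j) = 1/28 (J(j) = (3/(6 + 6))/7 = (3/12)/7 = (3*(1/12))/7 = (⅐)*(¼) = 1/28)
(t(22, 6) + J(-22))² = (3 + 1/28)² = (85/28)² = 7225/784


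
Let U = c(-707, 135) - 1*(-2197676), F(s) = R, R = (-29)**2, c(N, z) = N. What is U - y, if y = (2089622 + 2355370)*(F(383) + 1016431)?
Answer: -4521763704855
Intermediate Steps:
R = 841
F(s) = 841
y = 4521765901824 (y = (2089622 + 2355370)*(841 + 1016431) = 4444992*1017272 = 4521765901824)
U = 2196969 (U = -707 - 1*(-2197676) = -707 + 2197676 = 2196969)
U - y = 2196969 - 1*4521765901824 = 2196969 - 4521765901824 = -4521763704855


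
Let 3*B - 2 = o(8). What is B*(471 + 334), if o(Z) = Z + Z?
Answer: 4830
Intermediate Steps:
o(Z) = 2*Z
B = 6 (B = 2/3 + (2*8)/3 = 2/3 + (1/3)*16 = 2/3 + 16/3 = 6)
B*(471 + 334) = 6*(471 + 334) = 6*805 = 4830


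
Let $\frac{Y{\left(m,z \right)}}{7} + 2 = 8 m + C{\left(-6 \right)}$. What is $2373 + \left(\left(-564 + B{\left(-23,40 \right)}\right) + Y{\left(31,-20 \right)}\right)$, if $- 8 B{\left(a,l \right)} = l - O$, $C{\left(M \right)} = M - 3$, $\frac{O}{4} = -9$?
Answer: $\frac{6917}{2} \approx 3458.5$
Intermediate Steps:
$O = -36$ ($O = 4 \left(-9\right) = -36$)
$C{\left(M \right)} = -3 + M$
$Y{\left(m,z \right)} = -77 + 56 m$ ($Y{\left(m,z \right)} = -14 + 7 \left(8 m - 9\right) = -14 + 7 \left(-9 + 8 m\right) = -14 + \left(-63 + 56 m\right) = -77 + 56 m$)
$B{\left(a,l \right)} = - \frac{9}{2} - \frac{l}{8}$ ($B{\left(a,l \right)} = - \frac{l - -36}{8} = - \frac{l + 36}{8} = - \frac{36 + l}{8} = - \frac{9}{2} - \frac{l}{8}$)
$2373 + \left(\left(-564 + B{\left(-23,40 \right)}\right) + Y{\left(31,-20 \right)}\right) = 2373 + \left(\left(-564 - \frac{19}{2}\right) + \left(-77 + 56 \cdot 31\right)\right) = 2373 + \left(\left(-564 - \frac{19}{2}\right) + \left(-77 + 1736\right)\right) = 2373 + \left(\left(-564 - \frac{19}{2}\right) + 1659\right) = 2373 + \left(- \frac{1147}{2} + 1659\right) = 2373 + \frac{2171}{2} = \frac{6917}{2}$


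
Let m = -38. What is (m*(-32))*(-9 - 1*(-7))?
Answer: -2432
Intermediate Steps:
(m*(-32))*(-9 - 1*(-7)) = (-38*(-32))*(-9 - 1*(-7)) = 1216*(-9 + 7) = 1216*(-2) = -2432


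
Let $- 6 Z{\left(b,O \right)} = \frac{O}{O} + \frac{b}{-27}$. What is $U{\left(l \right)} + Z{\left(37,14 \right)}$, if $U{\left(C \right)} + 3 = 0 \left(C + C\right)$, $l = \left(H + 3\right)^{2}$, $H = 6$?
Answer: $- \frac{238}{81} \approx -2.9383$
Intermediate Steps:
$Z{\left(b,O \right)} = - \frac{1}{6} + \frac{b}{162}$ ($Z{\left(b,O \right)} = - \frac{\frac{O}{O} + \frac{b}{-27}}{6} = - \frac{1 + b \left(- \frac{1}{27}\right)}{6} = - \frac{1 - \frac{b}{27}}{6} = - \frac{1}{6} + \frac{b}{162}$)
$l = 81$ ($l = \left(6 + 3\right)^{2} = 9^{2} = 81$)
$U{\left(C \right)} = -3$ ($U{\left(C \right)} = -3 + 0 \left(C + C\right) = -3 + 0 \cdot 2 C = -3 + 0 = -3$)
$U{\left(l \right)} + Z{\left(37,14 \right)} = -3 + \left(- \frac{1}{6} + \frac{1}{162} \cdot 37\right) = -3 + \left(- \frac{1}{6} + \frac{37}{162}\right) = -3 + \frac{5}{81} = - \frac{238}{81}$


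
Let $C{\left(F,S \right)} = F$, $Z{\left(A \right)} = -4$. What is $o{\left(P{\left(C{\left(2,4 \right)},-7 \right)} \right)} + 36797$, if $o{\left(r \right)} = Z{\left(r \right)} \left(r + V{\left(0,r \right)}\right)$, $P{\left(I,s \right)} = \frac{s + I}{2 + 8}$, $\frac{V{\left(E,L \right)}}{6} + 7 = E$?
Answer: $36967$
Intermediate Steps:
$V{\left(E,L \right)} = -42 + 6 E$
$P{\left(I,s \right)} = \frac{I}{10} + \frac{s}{10}$ ($P{\left(I,s \right)} = \frac{I + s}{10} = \left(I + s\right) \frac{1}{10} = \frac{I}{10} + \frac{s}{10}$)
$o{\left(r \right)} = 168 - 4 r$ ($o{\left(r \right)} = - 4 \left(r + \left(-42 + 6 \cdot 0\right)\right) = - 4 \left(r + \left(-42 + 0\right)\right) = - 4 \left(r - 42\right) = - 4 \left(-42 + r\right) = 168 - 4 r$)
$o{\left(P{\left(C{\left(2,4 \right)},-7 \right)} \right)} + 36797 = \left(168 - 4 \left(\frac{1}{10} \cdot 2 + \frac{1}{10} \left(-7\right)\right)\right) + 36797 = \left(168 - 4 \left(\frac{1}{5} - \frac{7}{10}\right)\right) + 36797 = \left(168 - -2\right) + 36797 = \left(168 + 2\right) + 36797 = 170 + 36797 = 36967$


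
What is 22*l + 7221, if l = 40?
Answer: 8101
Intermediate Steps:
22*l + 7221 = 22*40 + 7221 = 880 + 7221 = 8101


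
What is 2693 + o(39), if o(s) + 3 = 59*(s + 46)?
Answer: 7705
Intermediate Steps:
o(s) = 2711 + 59*s (o(s) = -3 + 59*(s + 46) = -3 + 59*(46 + s) = -3 + (2714 + 59*s) = 2711 + 59*s)
2693 + o(39) = 2693 + (2711 + 59*39) = 2693 + (2711 + 2301) = 2693 + 5012 = 7705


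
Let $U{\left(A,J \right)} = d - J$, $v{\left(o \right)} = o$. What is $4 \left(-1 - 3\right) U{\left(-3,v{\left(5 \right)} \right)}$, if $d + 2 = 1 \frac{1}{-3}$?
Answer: $\frac{352}{3} \approx 117.33$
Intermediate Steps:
$d = - \frac{7}{3}$ ($d = -2 + 1 \frac{1}{-3} = -2 + 1 \left(- \frac{1}{3}\right) = -2 - \frac{1}{3} = - \frac{7}{3} \approx -2.3333$)
$U{\left(A,J \right)} = - \frac{7}{3} - J$
$4 \left(-1 - 3\right) U{\left(-3,v{\left(5 \right)} \right)} = 4 \left(-1 - 3\right) \left(- \frac{7}{3} - 5\right) = 4 \left(-4\right) \left(- \frac{7}{3} - 5\right) = \left(-16\right) \left(- \frac{22}{3}\right) = \frac{352}{3}$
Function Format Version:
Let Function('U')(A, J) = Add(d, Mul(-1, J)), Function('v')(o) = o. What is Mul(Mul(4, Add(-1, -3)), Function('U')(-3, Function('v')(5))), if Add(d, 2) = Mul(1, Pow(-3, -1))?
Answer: Rational(352, 3) ≈ 117.33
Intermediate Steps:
d = Rational(-7, 3) (d = Add(-2, Mul(1, Pow(-3, -1))) = Add(-2, Mul(1, Rational(-1, 3))) = Add(-2, Rational(-1, 3)) = Rational(-7, 3) ≈ -2.3333)
Function('U')(A, J) = Add(Rational(-7, 3), Mul(-1, J))
Mul(Mul(4, Add(-1, -3)), Function('U')(-3, Function('v')(5))) = Mul(Mul(4, Add(-1, -3)), Add(Rational(-7, 3), Mul(-1, 5))) = Mul(Mul(4, -4), Add(Rational(-7, 3), -5)) = Mul(-16, Rational(-22, 3)) = Rational(352, 3)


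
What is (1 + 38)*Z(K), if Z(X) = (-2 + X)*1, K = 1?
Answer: -39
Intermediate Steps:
Z(X) = -2 + X
(1 + 38)*Z(K) = (1 + 38)*(-2 + 1) = 39*(-1) = -39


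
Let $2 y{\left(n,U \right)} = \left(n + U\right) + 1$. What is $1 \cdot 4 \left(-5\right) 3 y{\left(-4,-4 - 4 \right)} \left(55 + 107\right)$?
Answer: $53460$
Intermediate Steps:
$y{\left(n,U \right)} = \frac{1}{2} + \frac{U}{2} + \frac{n}{2}$ ($y{\left(n,U \right)} = \frac{\left(n + U\right) + 1}{2} = \frac{\left(U + n\right) + 1}{2} = \frac{1 + U + n}{2} = \frac{1}{2} + \frac{U}{2} + \frac{n}{2}$)
$1 \cdot 4 \left(-5\right) 3 y{\left(-4,-4 - 4 \right)} \left(55 + 107\right) = 1 \cdot 4 \left(-5\right) 3 \left(\frac{1}{2} + \frac{-4 - 4}{2} + \frac{1}{2} \left(-4\right)\right) \left(55 + 107\right) = 4 \left(-5\right) 3 \left(\frac{1}{2} + \frac{-4 - 4}{2} - 2\right) 162 = \left(-20\right) 3 \left(\frac{1}{2} + \frac{1}{2} \left(-8\right) - 2\right) 162 = - 60 \left(\frac{1}{2} - 4 - 2\right) 162 = \left(-60\right) \left(- \frac{11}{2}\right) 162 = 330 \cdot 162 = 53460$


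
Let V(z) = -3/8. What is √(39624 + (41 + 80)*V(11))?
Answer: 9*√7818/4 ≈ 198.94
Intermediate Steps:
V(z) = -3/8 (V(z) = -3*⅛ = -3/8)
√(39624 + (41 + 80)*V(11)) = √(39624 + (41 + 80)*(-3/8)) = √(39624 + 121*(-3/8)) = √(39624 - 363/8) = √(316629/8) = 9*√7818/4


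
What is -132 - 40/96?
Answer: -1589/12 ≈ -132.42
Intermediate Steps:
-132 - 40/96 = -132 + (1/96)*(-40) = -132 - 5/12 = -1589/12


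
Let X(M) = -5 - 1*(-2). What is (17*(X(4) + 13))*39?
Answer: 6630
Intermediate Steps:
X(M) = -3 (X(M) = -5 + 2 = -3)
(17*(X(4) + 13))*39 = (17*(-3 + 13))*39 = (17*10)*39 = 170*39 = 6630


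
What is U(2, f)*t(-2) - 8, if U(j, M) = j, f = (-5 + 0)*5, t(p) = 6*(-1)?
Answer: -20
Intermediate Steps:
t(p) = -6
f = -25 (f = -5*5 = -25)
U(2, f)*t(-2) - 8 = 2*(-6) - 8 = -12 - 8 = -20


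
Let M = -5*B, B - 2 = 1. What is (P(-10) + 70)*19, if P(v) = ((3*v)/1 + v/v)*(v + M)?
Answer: 15105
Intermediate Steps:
B = 3 (B = 2 + 1 = 3)
M = -15 (M = -5*3 = -15)
P(v) = (1 + 3*v)*(-15 + v) (P(v) = ((3*v)/1 + v/v)*(v - 15) = ((3*v)*1 + 1)*(-15 + v) = (3*v + 1)*(-15 + v) = (1 + 3*v)*(-15 + v))
(P(-10) + 70)*19 = ((-15 - 44*(-10) + 3*(-10)²) + 70)*19 = ((-15 + 440 + 3*100) + 70)*19 = ((-15 + 440 + 300) + 70)*19 = (725 + 70)*19 = 795*19 = 15105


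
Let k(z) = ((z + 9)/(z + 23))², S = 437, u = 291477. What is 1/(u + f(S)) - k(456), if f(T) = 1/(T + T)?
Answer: -55083312604841/58450301017459 ≈ -0.94240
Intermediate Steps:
f(T) = 1/(2*T)
k(z) = (9 + z)²/(23 + z)² (k(z) = ((9 + z)/(23 + z))² = (9 + z)²/(23 + z)²)
1/(u + f(S)) - k(456) = 1/(291477 + (½)/437) - (9 + 456)²/(23 + 456)² = 1/(291477 + (½)*(1/437)) - 465²/479² = 1/(291477 + 1/874) - 216225/229441 = 1/(254750899/874) - 1*216225/229441 = 874/254750899 - 216225/229441 = -55083312604841/58450301017459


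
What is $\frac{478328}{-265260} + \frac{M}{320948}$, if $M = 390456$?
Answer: $- \frac{3121628524}{5320916655} \approx -0.58667$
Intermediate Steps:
$\frac{478328}{-265260} + \frac{M}{320948} = \frac{478328}{-265260} + \frac{390456}{320948} = 478328 \left(- \frac{1}{265260}\right) + 390456 \cdot \frac{1}{320948} = - \frac{119582}{66315} + \frac{97614}{80237} = - \frac{3121628524}{5320916655}$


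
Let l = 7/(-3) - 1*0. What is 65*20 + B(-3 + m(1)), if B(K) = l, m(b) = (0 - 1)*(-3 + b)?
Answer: 3893/3 ≈ 1297.7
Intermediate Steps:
m(b) = 3 - b (m(b) = -(-3 + b) = 3 - b)
l = -7/3 (l = 7*(-⅓) + 0 = -7/3 + 0 = -7/3 ≈ -2.3333)
B(K) = -7/3
65*20 + B(-3 + m(1)) = 65*20 - 7/3 = 1300 - 7/3 = 3893/3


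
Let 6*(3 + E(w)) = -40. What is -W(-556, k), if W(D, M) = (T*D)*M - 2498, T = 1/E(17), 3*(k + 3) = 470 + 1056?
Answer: -771010/29 ≈ -26587.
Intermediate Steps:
k = 1517/3 (k = -3 + (470 + 1056)/3 = -3 + (⅓)*1526 = -3 + 1526/3 = 1517/3 ≈ 505.67)
E(w) = -29/3 (E(w) = -3 + (⅙)*(-40) = -3 - 20/3 = -29/3)
T = -3/29 (T = 1/(-29/3) = -3/29 ≈ -0.10345)
W(D, M) = -2498 - 3*D*M/29 (W(D, M) = (-3*D/29)*M - 2498 = -3*D*M/29 - 2498 = -2498 - 3*D*M/29)
-W(-556, k) = -(-2498 - 3/29*(-556)*1517/3) = -(-2498 + 843452/29) = -1*771010/29 = -771010/29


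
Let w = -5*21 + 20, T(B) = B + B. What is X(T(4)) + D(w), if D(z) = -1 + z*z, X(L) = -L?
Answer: 7216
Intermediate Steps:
T(B) = 2*B
w = -85 (w = -105 + 20 = -85)
D(z) = -1 + z²
X(T(4)) + D(w) = -2*4 + (-1 + (-85)²) = -1*8 + (-1 + 7225) = -8 + 7224 = 7216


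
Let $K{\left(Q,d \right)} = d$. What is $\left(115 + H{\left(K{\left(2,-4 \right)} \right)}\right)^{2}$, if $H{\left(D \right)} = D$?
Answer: $12321$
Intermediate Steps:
$\left(115 + H{\left(K{\left(2,-4 \right)} \right)}\right)^{2} = \left(115 - 4\right)^{2} = 111^{2} = 12321$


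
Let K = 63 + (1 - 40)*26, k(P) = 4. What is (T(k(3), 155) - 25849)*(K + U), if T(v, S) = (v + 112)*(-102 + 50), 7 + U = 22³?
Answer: -308926890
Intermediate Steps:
U = 10641 (U = -7 + 22³ = -7 + 10648 = 10641)
T(v, S) = -5824 - 52*v (T(v, S) = (112 + v)*(-52) = -5824 - 52*v)
K = -951 (K = 63 - 39*26 = 63 - 1014 = -951)
(T(k(3), 155) - 25849)*(K + U) = ((-5824 - 52*4) - 25849)*(-951 + 10641) = ((-5824 - 208) - 25849)*9690 = (-6032 - 25849)*9690 = -31881*9690 = -308926890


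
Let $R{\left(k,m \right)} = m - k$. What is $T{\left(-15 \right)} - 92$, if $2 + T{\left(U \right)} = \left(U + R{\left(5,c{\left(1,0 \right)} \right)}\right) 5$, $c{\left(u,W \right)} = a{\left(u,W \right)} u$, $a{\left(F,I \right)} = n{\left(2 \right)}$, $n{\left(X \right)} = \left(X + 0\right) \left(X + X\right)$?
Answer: $-154$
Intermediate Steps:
$n{\left(X \right)} = 2 X^{2}$ ($n{\left(X \right)} = X 2 X = 2 X^{2}$)
$a{\left(F,I \right)} = 8$ ($a{\left(F,I \right)} = 2 \cdot 2^{2} = 2 \cdot 4 = 8$)
$c{\left(u,W \right)} = 8 u$
$T{\left(U \right)} = 13 + 5 U$ ($T{\left(U \right)} = -2 + \left(U + \left(8 \cdot 1 - 5\right)\right) 5 = -2 + \left(U + \left(8 - 5\right)\right) 5 = -2 + \left(U + 3\right) 5 = -2 + \left(3 + U\right) 5 = -2 + \left(15 + 5 U\right) = 13 + 5 U$)
$T{\left(-15 \right)} - 92 = \left(13 + 5 \left(-15\right)\right) - 92 = \left(13 - 75\right) - 92 = -62 - 92 = -154$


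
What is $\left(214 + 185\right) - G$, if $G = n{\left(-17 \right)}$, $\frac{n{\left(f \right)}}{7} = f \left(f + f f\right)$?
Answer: $32767$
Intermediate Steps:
$n{\left(f \right)} = 7 f \left(f + f^{2}\right)$ ($n{\left(f \right)} = 7 f \left(f + f f\right) = 7 f \left(f + f^{2}\right)$)
$G = -32368$ ($G = 7 \left(-17\right)^{2} \left(1 - 17\right) = 7 \cdot 289 \left(-16\right) = -32368$)
$\left(214 + 185\right) - G = \left(214 + 185\right) - -32368 = 399 + 32368 = 32767$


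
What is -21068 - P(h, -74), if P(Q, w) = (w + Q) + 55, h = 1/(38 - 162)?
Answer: -2610075/124 ≈ -21049.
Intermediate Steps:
h = -1/124 (h = 1/(-124) = -1/124 ≈ -0.0080645)
P(Q, w) = 55 + Q + w (P(Q, w) = (Q + w) + 55 = 55 + Q + w)
-21068 - P(h, -74) = -21068 - (55 - 1/124 - 74) = -21068 - 1*(-2357/124) = -21068 + 2357/124 = -2610075/124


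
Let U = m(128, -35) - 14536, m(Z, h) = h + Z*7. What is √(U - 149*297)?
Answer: 2*I*√14482 ≈ 240.68*I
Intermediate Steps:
m(Z, h) = h + 7*Z
U = -13675 (U = (-35 + 7*128) - 14536 = (-35 + 896) - 14536 = 861 - 14536 = -13675)
√(U - 149*297) = √(-13675 - 149*297) = √(-13675 - 44253) = √(-57928) = 2*I*√14482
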